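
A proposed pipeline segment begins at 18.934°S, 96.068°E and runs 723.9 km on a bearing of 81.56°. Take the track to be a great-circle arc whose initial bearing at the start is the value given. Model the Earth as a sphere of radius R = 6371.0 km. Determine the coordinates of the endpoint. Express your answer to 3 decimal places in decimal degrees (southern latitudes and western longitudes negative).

latitude -17.857°, longitude 102.835°

δ = 723.9/6371 = 0.113624 rad (6.5102°).
With φ₁ = -18.934° = -0.330461 rad and θ = 81.56° = 1.423491 rad:
sin φ₂ = sin φ₁ cos δ + cos φ₁ sin δ cos θ = (-0.324479)(0.993552) + (0.945893)(0.113380)(0.146774) = -0.306646
φ₂ = asin(-0.306646) = -0.311667 rad = -17.857°.
For the longitude increment, Δλ = atan2( sin θ sin δ cos φ₁, cos δ − sin φ₁ sin φ₂ ) = atan2(0.106084, 0.894052) = 6.767°.
λ₂ = 96.068° + 6.767° = 102.835°.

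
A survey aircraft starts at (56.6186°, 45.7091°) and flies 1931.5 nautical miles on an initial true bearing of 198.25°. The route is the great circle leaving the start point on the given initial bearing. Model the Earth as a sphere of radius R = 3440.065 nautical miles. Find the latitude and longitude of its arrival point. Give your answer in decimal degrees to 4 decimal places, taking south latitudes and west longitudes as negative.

latitude 25.3796°, longitude 35.0742°

Central angle δ = d/R = 0.561472 rad.
With φ₁ = 56.6186° = 0.988181 rad and θ = 198.25° = 3.460115 rad:
sin φ₂ = sin φ₁ cos δ + cos φ₁ sin δ cos θ = (0.835027)(0.846472) + (0.550210)(0.532433)(-0.949699) = 0.428613
φ₂ = asin(0.428613) = 0.442957 rad = 25.3796°.
Δλ = atan2( sin θ sin δ cos φ₁ , cos δ − sin φ₁ sin φ₂ ) = atan2(-0.091741, 0.488569) = -0.185614 rad = -10.6349°.
λ₂ = λ₁ + Δλ = 35.0742°.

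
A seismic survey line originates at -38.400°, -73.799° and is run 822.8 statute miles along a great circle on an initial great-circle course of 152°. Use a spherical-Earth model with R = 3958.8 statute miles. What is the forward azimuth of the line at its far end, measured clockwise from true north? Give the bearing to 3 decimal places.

final bearing 146.166°

δ = 822.8/3958.8 = 0.207841 rad (11.9084°).
Start latitude φ₁ = -0.670206 rad; initial bearing θ = 2.652900 rad.
sin φ₂ = sin φ₁ cos δ + cos φ₁ sin δ cos θ = (-0.621148)(0.978479) + (0.783693)(0.206348)(-0.882948) = -0.750564
φ₂ = asin(-0.750564) = -0.848916 rad = -48.639°.
For the longitude increment, Δλ = atan2( sin θ sin δ cos φ₁, cos δ − sin φ₁ sin φ₂ ) = atan2(0.075920, 0.512267) = 8.430°.
Hence λ₂ = -73.799° + 8.430° = -65.369°.
The forward bearing on arrival equals the back-azimuth from the destination plus 180°.
Back-azimuth from P₂ (-48.639°, -65.369°) to P₁ (-38.400°, -73.799°), with Δλ' = λ₁ − λ₂ = -8.430°: atan2( sin Δλ' cos φ₁ , cos φ₂ sin φ₁ − sin φ₂ cos φ₁ cos Δλ' ) = 326.166°.
Final bearing = (326.166° + 180°) mod 360° = 146.166°.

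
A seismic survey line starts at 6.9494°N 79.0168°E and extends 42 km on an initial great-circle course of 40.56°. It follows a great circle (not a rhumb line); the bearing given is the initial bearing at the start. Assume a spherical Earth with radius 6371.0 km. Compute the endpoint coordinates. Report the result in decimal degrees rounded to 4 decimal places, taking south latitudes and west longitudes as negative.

The arc subtends δ = 42/6371 = 0.006592 rad at the centre.
Converting: φ₁ = 0.121290 rad, θ = 0.707906 rad.
sin φ₂ = sin φ₁ cos δ + cos φ₁ sin δ cos θ = (0.120993)(0.999978) + (0.992653)(0.006592)(0.759725) = 0.125962
φ₂ = asin(0.125962) = 0.126297 rad = 7.2363°.
For the longitude increment, Δλ = atan2( sin θ sin δ cos φ₁, cos δ − sin φ₁ sin φ₂ ) = atan2(0.004255, 0.984738) = 0.2476°.
λ₂ = λ₁ + Δλ = 79.2644°.

latitude 7.2363°, longitude 79.2644°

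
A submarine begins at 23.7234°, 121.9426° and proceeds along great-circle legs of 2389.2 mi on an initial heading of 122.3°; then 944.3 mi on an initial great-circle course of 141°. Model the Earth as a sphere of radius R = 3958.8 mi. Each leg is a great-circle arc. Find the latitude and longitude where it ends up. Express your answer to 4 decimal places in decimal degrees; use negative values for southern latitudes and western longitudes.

Apply the spherical direct solution leg by leg, carrying full precision between legs.
Leg 1: from (23.7234°, 121.9426°), δ = 2389.2/3958.8 = 0.603516 rad, θ = 122.3° → φ = 3.0731°, λ = 150.6549°.
Leg 2: from (3.0731°, 150.6549°), δ = 944.3/3958.8 = 0.238532 rad, θ = 141° → φ = -7.5427°, λ = 159.2813°.

latitude -7.5427°, longitude 159.2813°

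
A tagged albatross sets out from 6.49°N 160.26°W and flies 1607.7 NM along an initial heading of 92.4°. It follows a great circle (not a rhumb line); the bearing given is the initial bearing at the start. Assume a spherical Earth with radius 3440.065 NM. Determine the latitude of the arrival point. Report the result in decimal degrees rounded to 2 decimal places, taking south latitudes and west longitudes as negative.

latitude 4.71°

The arc subtends δ = 1607.7/3440.065 = 0.467346 rad at the centre.
Start latitude φ₁ = 0.113272 rad; initial bearing θ = 1.612684 rad.
sin φ₂ = sin φ₁ cos δ + cos φ₁ sin δ cos θ = (0.113030)(0.892767) + (0.993592)(0.450518)(-0.041876) = 0.082164
φ₂ = asin(0.082164) = 0.082257 rad = 4.71°.
Δλ = atan2( sin θ sin δ cos φ₁ , cos δ − sin φ₁ sin φ₂ ) = atan2(0.447239, 0.883480) = 0.468614 rad = 26.85°.
λ₂ = -160.26° + 26.85° = -133.41°.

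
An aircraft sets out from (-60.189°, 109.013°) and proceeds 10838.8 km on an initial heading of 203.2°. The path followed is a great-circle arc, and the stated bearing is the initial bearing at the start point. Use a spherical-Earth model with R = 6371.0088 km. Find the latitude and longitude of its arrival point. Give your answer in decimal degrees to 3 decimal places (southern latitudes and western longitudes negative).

δ = 10838.8/6371.0088 = 1.701269 rad (97.4755°).
With φ₁ = -60.189° = -1.050496 rad and θ = 203.2° = 3.546509 rad:
Destination latitude: φ₂ = arcsin( sin φ₁ cos δ + cos φ₁ sin δ cos θ ) = arcsin(-0.340169) = -19.887°.
Δλ = atan2( sin θ sin δ cos φ₁ , cos δ − sin φ₁ sin φ₂ ) = atan2(-0.194180, -0.425258) = -2.713250 rad = -155.458°.
λ₂ = λ₁ + Δλ = -46.445°.

latitude -19.887°, longitude -46.445°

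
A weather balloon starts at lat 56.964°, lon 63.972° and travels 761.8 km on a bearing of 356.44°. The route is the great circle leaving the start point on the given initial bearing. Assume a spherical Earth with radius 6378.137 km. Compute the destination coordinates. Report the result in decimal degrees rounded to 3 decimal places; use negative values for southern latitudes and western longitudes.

Angular distance δ = d/R = 761.8 / 6378.137 = 0.119439 rad.
With φ₁ = 56.964° = 0.994209 rad and θ = 356.44° = 6.221052 rad:
Applying the spherical law of cosines for sides, sin φ₂ = sin φ₁ cos δ + cos φ₁ sin δ cos θ = 0.897190, so φ₂ = 63.791°.
For the longitude increment, Δλ = atan2( sin θ sin δ cos φ₁, cos δ − sin φ₁ sin φ₂ ) = atan2(-0.004034, 0.240736) = -0.960°.
λ₂ = 63.972° + -0.960° = 63.012°.

latitude 63.791°, longitude 63.012°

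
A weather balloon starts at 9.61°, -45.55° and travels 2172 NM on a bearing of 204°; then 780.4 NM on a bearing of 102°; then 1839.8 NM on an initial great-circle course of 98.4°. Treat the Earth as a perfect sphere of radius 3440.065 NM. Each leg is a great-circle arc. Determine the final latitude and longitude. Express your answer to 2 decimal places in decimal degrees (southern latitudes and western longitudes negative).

Apply the spherical direct solution leg by leg, carrying full precision between legs.
Leg 1: from (9.61°, -45.55°), δ = 2172/3440.065 = 0.631383 rad, θ = 204° → φ = -23.38°, λ = -60.71°.
Leg 2: from (-23.38°, -60.71°), δ = 780.4/3440.065 = 0.226856 rad, θ = 102° → φ = -25.45°, λ = -46.61°.
Leg 3: from (-25.45°, -46.61°), δ = 1839.8/3440.065 = 0.534815 rad, θ = 98.4° → φ = -25.91°, λ = -12.52°.

latitude -25.91°, longitude -12.52°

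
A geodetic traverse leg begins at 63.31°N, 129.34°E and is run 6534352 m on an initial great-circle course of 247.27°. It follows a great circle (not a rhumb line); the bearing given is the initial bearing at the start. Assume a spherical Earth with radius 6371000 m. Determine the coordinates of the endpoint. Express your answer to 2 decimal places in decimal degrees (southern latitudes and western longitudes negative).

Angular distance δ = d/R = 6534352 / 6371000 = 1.025640 rad.
Converting: φ₁ = 1.104968 rad, θ = 4.315676 rad.
Applying the spherical law of cosines for sides, sin φ₂ = sin φ₁ cos δ + cos φ₁ sin δ cos θ = 0.314905, so φ₂ = 18.36°.
Δλ = atan2( sin θ sin δ cos φ₁ , cos δ − sin φ₁ sin φ₂ ) = atan2(-0.354228, 0.237200) = -0.980749 rad = -56.19°.
Hence λ₂ = 129.34° + -56.19° = 73.15°.

latitude 18.36°, longitude 73.15°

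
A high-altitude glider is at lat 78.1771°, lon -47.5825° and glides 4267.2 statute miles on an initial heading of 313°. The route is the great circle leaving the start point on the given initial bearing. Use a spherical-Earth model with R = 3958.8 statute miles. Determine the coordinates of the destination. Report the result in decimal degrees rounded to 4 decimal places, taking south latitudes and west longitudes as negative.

The arc subtends δ = 4267.2/3958.8 = 1.077902 rad at the centre.
With φ₁ = 78.1771° = 1.364448 rad and θ = 313° = 5.462881 rad:
sin φ₂ = sin φ₁ cos δ + cos φ₁ sin δ cos θ = (0.978786)(0.473177) + (0.204887)(0.880967)(0.681998) = 0.586239
φ₂ = asin(0.586239) = 0.626409 rad = 35.8906°.
Then Δλ = atan2(-0.132009, -0.100625) = -2.222099 rad, from sin θ sin δ cos φ₁ over cos δ − sin φ₁ sin φ₂.
Hence λ₂ = -47.5825° + -127.3169° = -174.8994°.

latitude 35.8906°, longitude -174.8994°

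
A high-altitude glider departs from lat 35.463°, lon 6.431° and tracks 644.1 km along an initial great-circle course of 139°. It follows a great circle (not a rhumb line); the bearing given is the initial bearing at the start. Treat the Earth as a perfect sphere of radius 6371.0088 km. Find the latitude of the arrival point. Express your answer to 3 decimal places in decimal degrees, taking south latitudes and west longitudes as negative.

Angular distance δ = d/R = 644.1 / 6371.0088 = 0.101099 rad.
With φ₁ = 35.463° = 0.618946 rad and θ = 139° = 2.426008 rad:
Applying the spherical law of cosines for sides, sin φ₂ = sin φ₁ cos δ + cos φ₁ sin δ cos θ = 0.515175, so φ₂ = 31.009°.
Δλ = atan2( sin θ sin δ cos φ₁ , cos δ − sin φ₁ sin φ₂ ) = atan2(0.053930, 0.696001) = 0.077332 rad = 4.431°.
λ₂ = 6.431° + 4.431° = 10.862°.

latitude 31.009°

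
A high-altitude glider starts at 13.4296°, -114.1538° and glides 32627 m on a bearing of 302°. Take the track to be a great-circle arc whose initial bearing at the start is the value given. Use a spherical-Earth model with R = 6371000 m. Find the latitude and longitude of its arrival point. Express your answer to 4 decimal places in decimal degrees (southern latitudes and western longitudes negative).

Angular distance δ = d/R = 32627 / 6371000 = 0.005121 rad.
With φ₁ = 13.4296° = 0.234391 rad and θ = 302° = 5.270894 rad:
Applying the spherical law of cosines for sides, sin φ₂ = sin φ₁ cos δ + cos φ₁ sin δ cos θ = 0.234887, so φ₂ = 13.5850°.
For the longitude increment, Δλ = atan2( sin θ sin δ cos φ₁, cos δ − sin φ₁ sin φ₂ ) = atan2(-0.004224, 0.945434) = -0.2560°.
λ₂ = λ₁ + Δλ = -114.4098°.

latitude 13.5850°, longitude -114.4098°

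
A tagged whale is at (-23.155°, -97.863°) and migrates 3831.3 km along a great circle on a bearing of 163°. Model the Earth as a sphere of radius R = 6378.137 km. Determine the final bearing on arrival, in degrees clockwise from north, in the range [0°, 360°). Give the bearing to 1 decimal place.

final bearing 151.9°

Central angle δ = d/R = 0.600693 rad.
Converting: φ₁ = -0.404131 rad, θ = 2.844887 rad.
Applying the spherical law of cosines for sides, sin φ₂ = sin φ₁ cos δ + cos φ₁ sin δ cos θ = -0.821360, so φ₂ = -55.221°.
For the longitude increment, Δλ = atan2( sin θ sin δ cos φ₁, cos δ − sin φ₁ sin φ₂ ) = atan2(0.151941, 0.501969) = 16.840°.
Hence λ₂ = -97.863° + 16.840° = -81.023°.
The forward bearing on arrival equals the back-azimuth from the destination plus 180°.
Back-azimuth from P₂ (-55.2°, -81.0°) to P₁ (-23.2°, -97.9°), with Δλ' = λ₁ − λ₂ = -16.8°: atan2( sin Δλ' cos φ₁ , cos φ₂ sin φ₁ − sin φ₂ cos φ₁ cos Δλ' ) = 331.9°.
Final bearing = (331.9° + 180°) mod 360° = 151.9°.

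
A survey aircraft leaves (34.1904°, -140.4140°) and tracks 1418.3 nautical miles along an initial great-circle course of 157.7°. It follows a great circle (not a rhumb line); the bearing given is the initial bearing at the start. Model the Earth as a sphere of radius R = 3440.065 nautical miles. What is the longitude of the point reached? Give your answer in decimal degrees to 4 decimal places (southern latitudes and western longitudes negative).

The arc subtends δ = 1418.3/3440.065 = 0.412289 rad at the centre.
Start latitude φ₁ = 0.596735 rad; initial bearing θ = 2.752384 rad.
sin φ₂ = sin φ₁ cos δ + cos φ₁ sin δ cos θ = (0.561945)(0.916206) + (0.827175)(0.400707)(-0.925210) = 0.208192
φ₂ = asin(0.208192) = 0.209726 rad = 12.0164°.
Δλ = atan2( sin θ sin δ cos φ₁ , cos δ − sin φ₁ sin φ₂ ) = atan2(0.125773, 0.799214) = 0.156090 rad = 8.9433°.
λ₂ = -140.4140° + 8.9433° = -131.4707°.

longitude -131.4707°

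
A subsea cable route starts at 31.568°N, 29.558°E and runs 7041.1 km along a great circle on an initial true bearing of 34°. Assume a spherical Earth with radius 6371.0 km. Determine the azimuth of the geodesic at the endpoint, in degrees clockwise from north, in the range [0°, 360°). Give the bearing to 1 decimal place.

final bearing 107.5°

δ = 7041.1/6371 = 1.105180 rad (63.3221°).
Start latitude φ₁ = 0.550966 rad; initial bearing θ = 0.593412 rad.
Destination latitude: φ₂ = arcsin( sin φ₁ cos δ + cos φ₁ sin δ cos θ ) = arcsin(0.866203) = 60.020°.
Δλ = atan2( sin θ sin δ cos φ₁ , cos δ − sin φ₁ sin φ₂ ) = atan2(0.425723, -0.004492) = 1.581348 rad = 90.605°.
Hence λ₂ = 29.558° + 90.605° = 120.163°.
The forward bearing on arrival equals the back-azimuth from the destination plus 180°.
Back-azimuth from P₂ (60.0°, 120.2°) to P₁ (31.6°, 29.6°), with Δλ' = λ₁ − λ₂ = -90.6°: atan2( sin Δλ' cos φ₁ , cos φ₂ sin φ₁ − sin φ₂ cos φ₁ cos Δλ' ) = 287.5°.
Final bearing = (287.5° + 180°) mod 360° = 107.5°.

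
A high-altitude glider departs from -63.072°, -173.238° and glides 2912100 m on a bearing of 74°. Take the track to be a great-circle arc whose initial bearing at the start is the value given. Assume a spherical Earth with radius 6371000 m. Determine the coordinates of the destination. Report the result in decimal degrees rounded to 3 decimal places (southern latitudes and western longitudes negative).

latitude -48.155°, longitude -133.749°

Angular distance δ = d/R = 2912100 / 6371000 = 0.457087 rad.
With φ₁ = -63.072° = -1.100814 rad and θ = 74° = 1.291544 rad:
Destination latitude: φ₂ = arcsin( sin φ₁ cos δ + cos φ₁ sin δ cos θ ) = arcsin(-0.744958) = -48.155°.
Δλ = atan2( sin θ sin δ cos φ₁ , cos δ − sin φ₁ sin φ₂ ) = atan2(0.192125, 0.233155) = 0.689219 rad = 39.489°.
λ₂ = λ₁ + Δλ = -133.749°.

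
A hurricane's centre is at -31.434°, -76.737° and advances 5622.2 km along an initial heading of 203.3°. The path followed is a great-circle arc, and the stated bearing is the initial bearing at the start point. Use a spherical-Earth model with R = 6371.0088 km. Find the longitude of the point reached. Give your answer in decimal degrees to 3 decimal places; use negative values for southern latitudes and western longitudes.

Angular distance δ = d/R = 5622.2 / 6371.0088 = 0.882466 rad.
Converting: φ₁ = -0.548627 rad, θ = 3.548254 rad.
Destination latitude: φ₂ = arcsin( sin φ₁ cos δ + cos φ₁ sin δ cos θ ) = arcsin(-0.936516) = -69.475°.
Δλ = atan2( sin θ sin δ cos φ₁ , cos δ − sin φ₁ sin φ₂ ) = atan2(-0.260651, 0.146840) = -1.057754 rad = -60.605°.
λ₂ = -76.737° + -60.605° = -137.342°.

longitude -137.342°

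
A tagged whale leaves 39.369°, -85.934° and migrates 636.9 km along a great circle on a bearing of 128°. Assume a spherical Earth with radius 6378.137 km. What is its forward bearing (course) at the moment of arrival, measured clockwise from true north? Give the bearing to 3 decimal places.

Angular distance δ = d/R = 636.9 / 6378.137 = 0.099857 rad.
Start latitude φ₁ = 0.687119 rad; initial bearing θ = 2.234021 rad.
sin φ₂ = sin φ₁ cos δ + cos φ₁ sin δ cos θ = (0.634312)(0.995018) + (0.773077)(0.099691)(-0.615661) = 0.583704
φ₂ = asin(0.583704) = 0.623283 rad = 35.712°.
For the longitude increment, Δλ = atan2( sin θ sin δ cos φ₁, cos δ − sin φ₁ sin φ₂ ) = atan2(0.060731, 0.624768) = 5.552°.
λ₂ = -85.934° + 5.552° = -80.382°.
The forward bearing on arrival equals the back-azimuth from the destination plus 180°.
Back-azimuth from P₂ (35.712°, -80.382°) to P₁ (39.369°, -85.934°), with Δλ' = λ₁ − λ₂ = -5.552°: atan2( sin Δλ' cos φ₁ , cos φ₂ sin φ₁ − sin φ₂ cos φ₁ cos Δλ' ) = 311.386°.
Final bearing = (311.386° + 180°) mod 360° = 131.386°.

final bearing 131.386°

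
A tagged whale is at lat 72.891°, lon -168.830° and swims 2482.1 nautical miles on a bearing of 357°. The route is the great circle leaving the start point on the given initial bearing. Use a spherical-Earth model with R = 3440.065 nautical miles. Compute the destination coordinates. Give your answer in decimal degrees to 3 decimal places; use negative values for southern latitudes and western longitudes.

Central angle δ = d/R = 0.721527 rad.
Converting: φ₁ = 1.272188 rad, θ = 6.230825 rad.
Applying the spherical law of cosines for sides, sin φ₂ = sin φ₁ cos δ + cos φ₁ sin δ cos θ = 0.911629, so φ₂ = 65.731°.
For the longitude increment, Δλ = atan2( sin θ sin δ cos φ₁, cos δ − sin φ₁ sin φ₂ ) = atan2(-0.010170, -0.120488) = -175.175°.
λ₂ = -168.830° + -175.175° = -344.005°, normalized to (−180°, 180°] → 15.995°.

latitude 65.731°, longitude 15.995°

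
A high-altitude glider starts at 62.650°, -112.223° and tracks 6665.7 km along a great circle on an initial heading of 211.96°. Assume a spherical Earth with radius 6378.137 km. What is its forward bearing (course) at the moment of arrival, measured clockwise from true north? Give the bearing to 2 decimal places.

final bearing 194.16°

Angular distance δ = d/R = 6665.7 / 6378.137 = 1.045086 rad.
Converting: φ₁ = 1.093449 rad, θ = 3.699400 rad.
sin φ₂ = sin φ₁ cos δ + cos φ₁ sin δ cos θ = (0.888217)(0.501828) + (0.459425)(0.864968)(-0.848418) = 0.108581
φ₂ = asin(0.108581) = 0.108796 rad = 6.234°.
Δλ = atan2( sin θ sin δ cos φ₁ , cos δ − sin φ₁ sin φ₂ ) = atan2(-0.210348, 0.405384) = -0.478642 rad = -27.424°.
λ₂ = -112.223° + -27.424° = -139.647°.
The forward bearing on arrival equals the back-azimuth from the destination plus 180°.
Back-azimuth from P₂ (6.23°, -139.65°) to P₁ (62.65°, -112.22°), with Δλ' = λ₁ − λ₂ = 27.42°: atan2( sin Δλ' cos φ₁ , cos φ₂ sin φ₁ − sin φ₂ cos φ₁ cos Δλ' ) = 14.16°.
Final bearing = (14.16° + 180°) mod 360° = 194.16°.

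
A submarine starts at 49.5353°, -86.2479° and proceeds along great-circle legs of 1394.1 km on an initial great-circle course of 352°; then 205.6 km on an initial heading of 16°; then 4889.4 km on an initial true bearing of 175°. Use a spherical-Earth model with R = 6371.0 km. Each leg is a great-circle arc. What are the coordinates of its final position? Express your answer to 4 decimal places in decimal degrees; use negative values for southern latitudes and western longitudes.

Apply the spherical direct solution leg by leg, carrying full precision between legs.
Leg 1: from (49.5353°, -86.2479°), δ = 1394.1/6371 = 0.218820 rad, θ = 352° → φ = 61.9055°, λ = -89.9261°.
Leg 2: from (61.9055°, -89.9261°), δ = 205.6/6371 = 0.032271 rad, θ = 16° → φ = 63.6783°, λ = -88.7768°.
Leg 3: from (63.6783°, -88.7768°), δ = 4889.4/6371 = 0.767446 rad, θ = 175° → φ = 19.7782°, λ = -85.0899°.

latitude 19.7782°, longitude -85.0899°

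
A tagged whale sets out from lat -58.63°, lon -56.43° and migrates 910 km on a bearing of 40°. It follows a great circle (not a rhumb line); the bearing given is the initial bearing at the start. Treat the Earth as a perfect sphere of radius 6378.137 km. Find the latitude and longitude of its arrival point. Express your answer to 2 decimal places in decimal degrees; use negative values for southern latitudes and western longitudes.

latitude -52.04°, longitude -47.88°

δ = 910/6378.137 = 0.142675 rad (8.1747°).
Start latitude φ₁ = -1.023287 rad; initial bearing θ = 0.698132 rad.
sin φ₂ = sin φ₁ cos δ + cos φ₁ sin δ cos θ = (-0.853823)(0.989839) + (0.520563)(0.142191)(0.766044) = -0.788446
φ₂ = asin(-0.788446) = -0.908278 rad = -52.04°.
For the longitude increment, Δλ = atan2( sin θ sin δ cos φ₁, cos δ − sin φ₁ sin φ₂ ) = atan2(0.047579, 0.316646) = 8.55°.
λ₂ = λ₁ + Δλ = -47.88°.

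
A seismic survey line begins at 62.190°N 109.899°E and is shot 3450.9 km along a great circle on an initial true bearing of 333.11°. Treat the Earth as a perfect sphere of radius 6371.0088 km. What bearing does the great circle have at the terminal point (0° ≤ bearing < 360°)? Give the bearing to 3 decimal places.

The arc subtends δ = 3450.9/6371.0088 = 0.541657 rad at the centre.
With φ₁ = 62.190° = 1.085420 rad and θ = 333.11° = 5.813866 rad:
sin φ₂ = sin φ₁ cos δ + cos φ₁ sin δ cos θ = (0.884500)(0.856856) + (0.466541)(0.515556)(0.891876) = 0.972410
φ₂ = asin(0.972410) = 1.335348 rad = 76.510°.
Δλ = atan2( sin θ sin δ cos φ₁ , cos δ − sin φ₁ sin φ₂ ) = atan2(-0.108786, -0.003240) = -1.600575 rad = -91.706°.
λ₂ = λ₁ + Δλ = 18.193°.
The forward bearing on arrival equals the back-azimuth from the destination plus 180°.
Back-azimuth from P₂ (76.510°, 18.193°) to P₁ (62.190°, 109.899°), with Δλ' = λ₁ − λ₂ = 91.706°: atan2( sin Δλ' cos φ₁ , cos φ₂ sin φ₁ − sin φ₂ cos φ₁ cos Δλ' ) = 64.760°.
Final bearing = (64.760° + 180°) mod 360° = 244.760°.

final bearing 244.760°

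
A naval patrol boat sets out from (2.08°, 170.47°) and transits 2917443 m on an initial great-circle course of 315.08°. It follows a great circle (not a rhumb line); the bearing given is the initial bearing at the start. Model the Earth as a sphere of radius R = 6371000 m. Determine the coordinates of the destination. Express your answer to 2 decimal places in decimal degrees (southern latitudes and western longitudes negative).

latitude 20.21°, longitude 151.04°

The arc subtends δ = 2917443/6371000 = 0.457925 rad at the centre.
Start latitude φ₁ = 0.036303 rad; initial bearing θ = 5.499183 rad.
Applying the spherical law of cosines for sides, sin φ₂ = sin φ₁ cos δ + cos φ₁ sin δ cos θ = 0.345389, so φ₂ = 20.21°.
Then Δλ = atan2(-0.311961, 0.884436) = -0.339099 rad, from sin θ sin δ cos φ₁ over cos δ − sin φ₁ sin φ₂.
Hence λ₂ = 170.47° + -19.43° = 151.04°.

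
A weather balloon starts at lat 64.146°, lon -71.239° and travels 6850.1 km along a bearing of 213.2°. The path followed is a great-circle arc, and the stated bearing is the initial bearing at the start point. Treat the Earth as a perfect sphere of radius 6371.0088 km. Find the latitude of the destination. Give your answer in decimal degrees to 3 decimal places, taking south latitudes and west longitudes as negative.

The arc subtends δ = 6850.1/6371.0088 = 1.075199 rad at the centre.
Converting: φ₁ = 1.119559 rad, θ = 3.721042 rad.
sin φ₂ = sin φ₁ cos δ + cos φ₁ sin δ cos θ = (0.899908)(0.475558) + (0.436079)(0.879685)(-0.836764) = 0.106965
φ₂ = asin(0.106965) = 0.107170 rad = 6.140°.
Then Δλ = atan2(-0.210052, 0.379299) = -0.505749 rad, from sin θ sin δ cos φ₁ over cos δ − sin φ₁ sin φ₂.
λ₂ = λ₁ + Δλ = -100.216°.

latitude 6.140°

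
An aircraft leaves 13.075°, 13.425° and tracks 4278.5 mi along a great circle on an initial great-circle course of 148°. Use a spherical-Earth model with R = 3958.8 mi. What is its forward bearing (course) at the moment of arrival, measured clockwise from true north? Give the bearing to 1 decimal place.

δ = 4278.5/3958.8 = 1.080757 rad (61.9228°).
With φ₁ = 13.075° = 0.228202 rad and θ = 148° = 2.583087 rad:
Destination latitude: φ₂ = arcsin( sin φ₁ cos δ + cos φ₁ sin δ cos θ ) = arcsin(-0.622371) = -38.489°.
For the longitude increment, Δλ = atan2( sin θ sin δ cos φ₁, cos δ − sin φ₁ sin φ₂ ) = atan2(0.455434, 0.611457) = 36.680°.
λ₂ = λ₁ + Δλ = 50.105°.
The forward bearing on arrival equals the back-azimuth from the destination plus 180°.
Back-azimuth from P₂ (-38.5°, 50.1°) to P₁ (13.1°, 13.4°), with Δλ' = λ₁ − λ₂ = -36.7°: atan2( sin Δλ' cos φ₁ , cos φ₂ sin φ₁ − sin φ₂ cos φ₁ cos Δλ' ) = 318.7°.
Final bearing = (318.7° + 180°) mod 360° = 138.7°.

final bearing 138.7°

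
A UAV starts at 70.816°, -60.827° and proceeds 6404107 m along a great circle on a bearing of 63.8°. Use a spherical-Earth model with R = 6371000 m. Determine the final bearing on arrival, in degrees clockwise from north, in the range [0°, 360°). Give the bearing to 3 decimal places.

final bearing 157.721°

δ = 6404107/6371000 = 1.005197 rad (57.5935°).
Start latitude φ₁ = 1.235972 rad; initial bearing θ = 1.113520 rad.
sin φ₂ = sin φ₁ cos δ + cos φ₁ sin δ cos θ = (0.944468)(0.535922) + (0.328603)(0.844267)(0.441506) = 0.628648
φ₂ = asin(0.628648) = 0.679813 rad = 38.950°.
Δλ = atan2( sin θ sin δ cos φ₁ , cos δ − sin φ₁ sin φ₂ ) = atan2(0.248925, -0.057816) = 1.799011 rad = 103.076°.
λ₂ = -60.827° + 103.076° = 42.249°.
The forward bearing on arrival equals the back-azimuth from the destination plus 180°.
Back-azimuth from P₂ (38.950°, 42.249°) to P₁ (70.816°, -60.827°), with Δλ' = λ₁ − λ₂ = -103.076°: atan2( sin Δλ' cos φ₁ , cos φ₂ sin φ₁ − sin φ₂ cos φ₁ cos Δλ' ) = 337.721°.
Final bearing = (337.721° + 180°) mod 360° = 157.721°.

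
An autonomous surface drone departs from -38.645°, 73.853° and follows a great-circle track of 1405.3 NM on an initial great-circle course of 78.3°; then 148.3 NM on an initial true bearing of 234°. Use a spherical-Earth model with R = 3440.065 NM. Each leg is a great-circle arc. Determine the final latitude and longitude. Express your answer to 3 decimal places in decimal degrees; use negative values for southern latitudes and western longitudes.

Apply the spherical direct solution leg by leg, carrying full precision between legs.
Leg 1: from (-38.645°, 73.853°), δ = 1405.3/3440.065 = 0.408510 rad, θ = 78.3° → φ = -30.676°, λ = 100.743°.
Leg 2: from (-30.676°, 100.743°), δ = 148.3/3440.065 = 0.043110 rad, θ = 234° → φ = -32.107°, λ = 98.384°.

latitude -32.107°, longitude 98.384°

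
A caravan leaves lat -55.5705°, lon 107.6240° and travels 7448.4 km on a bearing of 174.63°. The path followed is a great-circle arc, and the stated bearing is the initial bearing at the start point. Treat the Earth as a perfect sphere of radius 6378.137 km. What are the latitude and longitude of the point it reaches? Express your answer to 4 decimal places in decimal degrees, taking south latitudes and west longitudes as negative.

The arc subtends δ = 7448.4/6378.137 = 1.167802 rad at the centre.
With φ₁ = -55.5705° = -0.969888 rad and θ = 174.63° = 3.047868 rad:
Applying the spherical law of cosines for sides, sin φ₂ = sin φ₁ cos δ + cos φ₁ sin δ cos θ = -0.841291, so φ₂ = -57.2766°.
Δλ = atan2( sin θ sin δ cos φ₁ , cos δ − sin φ₁ sin φ₂ ) = atan2(0.048674, -0.301741) = 2.981658 rad = 170.8364°.
λ₂ = 107.6240° + 170.8364° = 278.4604°, normalized to (−180°, 180°] → -81.5396°.

latitude -57.2766°, longitude -81.5396°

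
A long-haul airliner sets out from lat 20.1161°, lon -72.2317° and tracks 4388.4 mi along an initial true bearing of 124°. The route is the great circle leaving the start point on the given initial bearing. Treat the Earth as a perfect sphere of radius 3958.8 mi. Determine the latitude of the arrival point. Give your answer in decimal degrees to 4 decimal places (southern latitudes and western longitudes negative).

latitude -18.4563°

The arc subtends δ = 4388.4/3958.8 = 1.108518 rad at the centre.
Converting: φ₁ = 0.351092 rad, θ = 2.164208 rad.
Destination latitude: φ₂ = arcsin( sin φ₁ cos δ + cos φ₁ sin δ cos θ ) = arcsin(-0.316582) = -18.4563°.
Then Δλ = atan2(0.696756, 0.554869) = 0.898279 rad, from sin θ sin δ cos φ₁ over cos δ − sin φ₁ sin φ₂.
Hence λ₂ = -72.2317° + 51.4676° = -20.7641°.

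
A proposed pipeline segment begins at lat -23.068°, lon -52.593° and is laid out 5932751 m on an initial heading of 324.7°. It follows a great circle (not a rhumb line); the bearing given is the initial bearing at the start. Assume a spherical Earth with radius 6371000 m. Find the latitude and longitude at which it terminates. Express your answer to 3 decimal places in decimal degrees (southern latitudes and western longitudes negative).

latitude 21.629°, longitude -82.511°

δ = 5932751/6371000 = 0.931212 rad (53.3545°).
With φ₁ = -23.068° = -0.402613 rad and θ = 324.7° = 5.667084 rad:
Destination latitude: φ₂ = arcsin( sin φ₁ cos δ + cos φ₁ sin δ cos θ ) = arcsin(0.368599) = 21.629°.
For the longitude increment, Δλ = atan2( sin θ sin δ cos φ₁, cos δ − sin φ₁ sin φ₂ ) = atan2(-0.426568, 0.741288) = -29.918°.
λ₂ = -52.593° + -29.918° = -82.511°.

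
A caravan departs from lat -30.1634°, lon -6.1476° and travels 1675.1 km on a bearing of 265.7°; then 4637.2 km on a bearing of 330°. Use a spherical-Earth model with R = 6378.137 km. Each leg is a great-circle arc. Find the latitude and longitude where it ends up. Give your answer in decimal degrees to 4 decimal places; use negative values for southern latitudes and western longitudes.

Apply the spherical direct solution leg by leg, carrying full precision between legs.
Leg 1: from (-30.1634°, -6.1476°), δ = 1675.1/6378.137 = 0.262632 rad, θ = 265.7° → φ = -30.1370°, λ = -23.5666°.
Leg 2: from (-30.1370°, -23.5666°), δ = 4637.2/6378.137 = 0.727046 rad, θ = 330° → φ = 7.0476°, λ = -43.1308°.

latitude 7.0476°, longitude -43.1308°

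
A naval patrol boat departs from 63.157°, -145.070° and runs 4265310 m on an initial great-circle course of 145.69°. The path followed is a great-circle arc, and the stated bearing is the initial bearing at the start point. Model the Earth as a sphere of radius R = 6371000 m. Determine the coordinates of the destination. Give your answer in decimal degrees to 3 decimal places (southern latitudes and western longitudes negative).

Central angle δ = d/R = 0.669488 rad.
With φ₁ = 63.157° = 1.102298 rad and θ = 145.69° = 2.542770 rad:
Destination latitude: φ₂ = arcsin( sin φ₁ cos δ + cos φ₁ sin δ cos θ ) = arcsin(0.468182) = 27.916°.
For the longitude increment, Δλ = atan2( sin θ sin δ cos φ₁, cos δ − sin φ₁ sin φ₂ ) = atan2(0.157954, 0.366406) = 23.320°.
Hence λ₂ = -145.070° + 23.320° = -121.750°.

latitude 27.916°, longitude -121.750°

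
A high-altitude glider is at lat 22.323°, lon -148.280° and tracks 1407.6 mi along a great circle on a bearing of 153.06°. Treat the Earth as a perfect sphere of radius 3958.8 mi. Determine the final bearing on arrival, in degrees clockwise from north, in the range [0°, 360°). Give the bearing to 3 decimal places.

final bearing 155.159°

The arc subtends δ = 1407.6/3958.8 = 0.355562 rad at the centre.
Converting: φ₁ = 0.389610 rad, θ = 2.671401 rad.
Applying the spherical law of cosines for sides, sin φ₂ = sin φ₁ cos δ + cos φ₁ sin δ cos θ = 0.068987, so φ₂ = 3.956°.
Δλ = atan2( sin θ sin δ cos φ₁ , cos δ − sin φ₁ sin φ₂ ) = atan2(0.145897, 0.911248) = 0.158760 rad = 9.096°.
λ₂ = λ₁ + Δλ = -139.184°.
The forward bearing on arrival equals the back-azimuth from the destination plus 180°.
Back-azimuth from P₂ (3.956°, -139.184°) to P₁ (22.323°, -148.280°), with Δλ' = λ₁ − λ₂ = -9.096°: atan2( sin Δλ' cos φ₁ , cos φ₂ sin φ₁ − sin φ₂ cos φ₁ cos Δλ' ) = 335.159°.
Final bearing = (335.159° + 180°) mod 360° = 155.159°.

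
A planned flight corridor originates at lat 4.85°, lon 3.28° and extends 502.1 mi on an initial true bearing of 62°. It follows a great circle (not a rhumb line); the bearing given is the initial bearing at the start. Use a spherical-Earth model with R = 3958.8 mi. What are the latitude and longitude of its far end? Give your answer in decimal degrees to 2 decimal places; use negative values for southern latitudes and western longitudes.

latitude 8.22°, longitude 9.76°

δ = 502.1/3958.8 = 0.126831 rad (7.2669°).
Start latitude φ₁ = 0.084648 rad; initial bearing θ = 1.082104 rad.
Applying the spherical law of cosines for sides, sin φ₂ = sin φ₁ cos δ + cos φ₁ sin δ cos θ = 0.143040, so φ₂ = 8.22°.
Then Δλ = atan2(0.111286, 0.979874) = 0.113087 rad, from sin θ sin δ cos φ₁ over cos δ − sin φ₁ sin φ₂.
λ₂ = 3.28° + 6.48° = 9.76°.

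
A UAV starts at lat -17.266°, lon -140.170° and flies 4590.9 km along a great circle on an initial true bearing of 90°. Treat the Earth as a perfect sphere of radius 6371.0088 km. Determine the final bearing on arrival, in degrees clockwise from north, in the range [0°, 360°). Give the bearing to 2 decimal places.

final bearing 78.41°

Central angle δ = d/R = 0.720592 rad.
Converting: φ₁ = -0.301349 rad, θ = 1.570796 rad.
Destination latitude: φ₂ = arcsin( sin φ₁ cos δ + cos φ₁ sin δ cos θ ) = arcsin(-0.223026) = -12.887°.
Then Δλ = atan2(0.630096, 0.685219) = 0.743514 rad, from sin θ sin δ cos φ₁ over cos δ − sin φ₁ sin φ₂.
λ₂ = -140.170° + 42.600° = -97.570°.
The forward bearing on arrival equals the back-azimuth from the destination plus 180°.
Back-azimuth from P₂ (-12.89°, -97.57°) to P₁ (-17.27°, -140.17°), with Δλ' = λ₁ − λ₂ = -42.60°: atan2( sin Δλ' cos φ₁ , cos φ₂ sin φ₁ − sin φ₂ cos φ₁ cos Δλ' ) = 258.41°.
Final bearing = (258.41° + 180°) mod 360° = 78.41°.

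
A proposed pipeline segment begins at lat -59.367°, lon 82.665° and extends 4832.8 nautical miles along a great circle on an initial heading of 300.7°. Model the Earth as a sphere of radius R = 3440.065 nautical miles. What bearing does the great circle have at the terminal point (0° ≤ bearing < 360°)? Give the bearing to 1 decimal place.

final bearing 333.8°

The arc subtends δ = 4832.8/3440.065 = 1.404857 rad at the centre.
Start latitude φ₁ = -1.036150 rad; initial bearing θ = 5.248205 rad.
Applying the spherical law of cosines for sides, sin φ₂ = sin φ₁ cos δ + cos φ₁ sin δ cos θ = 0.114439, so φ₂ = 6.571°.
For the longitude increment, Δλ = atan2( sin θ sin δ cos φ₁, cos δ − sin φ₁ sin φ₂ ) = atan2(-0.432108, 0.263648) = -58.611°.
λ₂ = 82.665° + -58.611° = 24.054°.
The forward bearing on arrival equals the back-azimuth from the destination plus 180°.
Back-azimuth from P₂ (6.6°, 24.1°) to P₁ (-59.4°, 82.7°), with Δλ' = λ₁ − λ₂ = 58.6°: atan2( sin Δλ' cos φ₁ , cos φ₂ sin φ₁ − sin φ₂ cos φ₁ cos Δλ' ) = 153.8°.
Final bearing = (153.8° + 180°) mod 360° = 333.8°.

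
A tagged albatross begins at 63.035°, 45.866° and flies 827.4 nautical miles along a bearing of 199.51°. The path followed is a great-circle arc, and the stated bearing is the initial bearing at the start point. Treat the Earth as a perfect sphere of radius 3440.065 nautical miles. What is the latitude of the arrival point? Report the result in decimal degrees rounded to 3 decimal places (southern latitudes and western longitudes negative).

δ = 827.4/3440.065 = 0.240519 rad (13.7807°).
With φ₁ = 63.035° = 1.100168 rad and θ = 199.51° = 3.482106 rad:
Applying the spherical law of cosines for sides, sin φ₂ = sin φ₁ cos δ + cos φ₁ sin δ cos θ = 0.763816, so φ₂ = 49.802°.
Δλ = atan2( sin θ sin δ cos φ₁ , cos δ − sin φ₁ sin φ₂ ) = atan2(-0.036074, 0.290438) = -0.123571 rad = -7.080°.
λ₂ = 45.866° + -7.080° = 38.786°.

latitude 49.802°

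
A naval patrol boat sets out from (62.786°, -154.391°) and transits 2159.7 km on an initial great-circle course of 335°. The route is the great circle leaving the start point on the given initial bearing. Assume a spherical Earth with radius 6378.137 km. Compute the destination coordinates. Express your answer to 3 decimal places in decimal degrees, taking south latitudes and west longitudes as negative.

Angular distance δ = d/R = 2159.7 / 6378.137 = 0.338610 rad.
Start latitude φ₁ = 1.095822 rad; initial bearing θ = 5.846853 rad.
Applying the spherical law of cosines for sides, sin φ₂ = sin φ₁ cos δ + cos φ₁ sin δ cos θ = 0.976484, so φ₂ = 77.550°.
For the longitude increment, Δλ = atan2( sin θ sin δ cos φ₁, cos δ − sin φ₁ sin φ₂ ) = atan2(-0.064200, 0.074825) = -40.629°.
λ₂ = -154.391° + -40.629° = -195.020°, normalized to (−180°, 180°] → 164.980°.

latitude 77.550°, longitude 164.980°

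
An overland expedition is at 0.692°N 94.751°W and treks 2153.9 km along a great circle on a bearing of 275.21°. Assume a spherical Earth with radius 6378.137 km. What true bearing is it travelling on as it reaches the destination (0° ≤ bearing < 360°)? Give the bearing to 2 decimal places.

The arc subtends δ = 2153.9/6378.137 = 0.337700 rad at the centre.
Start latitude φ₁ = 0.012078 rad; initial bearing θ = 4.803321 rad.
sin φ₂ = sin φ₁ cos δ + cos φ₁ sin δ cos θ = (0.012077)(0.943519) + (0.999927)(0.331318)(0.090806) = 0.041479
φ₂ = asin(0.041479) = 0.041491 rad = 2.377°.
For the longitude increment, Δλ = atan2( sin θ sin δ cos φ₁, cos δ − sin φ₁ sin φ₂ ) = atan2(-0.329925, 0.943018) = -19.283°.
λ₂ = -94.751° + -19.283° = -114.034°.
The forward bearing on arrival equals the back-azimuth from the destination plus 180°.
Back-azimuth from P₂ (2.38°, -114.03°) to P₁ (0.69°, -94.75°), with Δλ' = λ₁ − λ₂ = 19.28°: atan2( sin Δλ' cos φ₁ , cos φ₂ sin φ₁ − sin φ₂ cos φ₁ cos Δλ' ) = 94.69°.
Final bearing = (94.69° + 180°) mod 360° = 274.69°.

final bearing 274.69°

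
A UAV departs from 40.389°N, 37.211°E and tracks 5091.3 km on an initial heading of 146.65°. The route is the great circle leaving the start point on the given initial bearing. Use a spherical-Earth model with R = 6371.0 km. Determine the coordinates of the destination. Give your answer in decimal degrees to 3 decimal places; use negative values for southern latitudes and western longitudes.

Central angle δ = d/R = 0.799137 rad.
Converting: φ₁ = 0.704921 rad, θ = 2.559525 rad.
sin φ₂ = sin φ₁ cos δ + cos φ₁ sin δ cos θ = (0.647974)(0.697326) + (0.761663)(0.716754)(-0.835328) = -0.004178
φ₂ = asin(-0.004178) = -0.004178 rad = -0.239°.
Δλ = atan2( sin θ sin δ cos φ₁ , cos δ − sin φ₁ sin φ₂ ) = atan2(0.300123, 0.700033) = 0.405024 rad = 23.206°.
λ₂ = λ₁ + Δλ = 60.417°.

latitude -0.239°, longitude 60.417°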